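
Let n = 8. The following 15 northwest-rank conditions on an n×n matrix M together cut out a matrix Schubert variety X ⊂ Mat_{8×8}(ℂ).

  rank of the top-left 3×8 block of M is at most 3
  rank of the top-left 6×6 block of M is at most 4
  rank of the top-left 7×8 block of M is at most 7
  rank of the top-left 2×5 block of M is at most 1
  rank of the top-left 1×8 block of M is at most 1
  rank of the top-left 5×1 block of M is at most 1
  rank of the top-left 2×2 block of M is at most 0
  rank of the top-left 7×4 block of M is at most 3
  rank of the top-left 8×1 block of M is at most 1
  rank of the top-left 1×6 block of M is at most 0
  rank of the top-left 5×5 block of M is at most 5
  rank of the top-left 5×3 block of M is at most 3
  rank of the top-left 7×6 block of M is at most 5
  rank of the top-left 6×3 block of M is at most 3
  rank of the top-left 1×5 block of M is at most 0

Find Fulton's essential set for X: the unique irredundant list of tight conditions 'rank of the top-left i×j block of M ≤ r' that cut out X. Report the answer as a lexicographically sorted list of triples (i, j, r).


Computing R[i][j] = min implied NW-rank bound (n=8, 15 conditions):

  0, 0, 0, 0, 0, 0, 1, 1
  0, 0, 1, 1, 1, 1, 2, 2
  1, 1, 2, 2, 2, 2, 3, 3
  1, 2, 3, 3, 3, 3, 4, 4
  1, 2, 3, 3, 4, 4, 5, 5
  1, 2, 3, 3, 4, 4, 5, 6
  1, 2, 3, 3, 4, 5, 6, 7
  1, 2, 3, 4, 5, 6, 7, 8

giving w = (7, 3, 1, 2, 5, 8, 6, 4) via Δ²R.

Rothe diagram D(w) (12 cells), 4 SE-corners (essential conditions):

[(1, 6, 0), (2, 2, 0), (6, 6, 4), (7, 4, 3)]


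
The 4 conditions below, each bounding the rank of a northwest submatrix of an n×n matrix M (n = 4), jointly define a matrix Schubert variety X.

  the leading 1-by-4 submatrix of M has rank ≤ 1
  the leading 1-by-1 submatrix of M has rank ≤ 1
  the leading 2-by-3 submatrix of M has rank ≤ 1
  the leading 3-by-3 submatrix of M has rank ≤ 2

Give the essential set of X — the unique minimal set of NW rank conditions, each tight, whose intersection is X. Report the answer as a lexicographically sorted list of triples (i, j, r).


Reconstructing r_w from the 4 given conditions:

  1  1  1  1
  1  1  1  2
  1  2  2  3
  1  2  3  4

giving w = (1, 4, 2, 3) via Δ²R.

D(w) has 2 cells with 1 SE-corner; essential set:

[(2, 3, 1)]


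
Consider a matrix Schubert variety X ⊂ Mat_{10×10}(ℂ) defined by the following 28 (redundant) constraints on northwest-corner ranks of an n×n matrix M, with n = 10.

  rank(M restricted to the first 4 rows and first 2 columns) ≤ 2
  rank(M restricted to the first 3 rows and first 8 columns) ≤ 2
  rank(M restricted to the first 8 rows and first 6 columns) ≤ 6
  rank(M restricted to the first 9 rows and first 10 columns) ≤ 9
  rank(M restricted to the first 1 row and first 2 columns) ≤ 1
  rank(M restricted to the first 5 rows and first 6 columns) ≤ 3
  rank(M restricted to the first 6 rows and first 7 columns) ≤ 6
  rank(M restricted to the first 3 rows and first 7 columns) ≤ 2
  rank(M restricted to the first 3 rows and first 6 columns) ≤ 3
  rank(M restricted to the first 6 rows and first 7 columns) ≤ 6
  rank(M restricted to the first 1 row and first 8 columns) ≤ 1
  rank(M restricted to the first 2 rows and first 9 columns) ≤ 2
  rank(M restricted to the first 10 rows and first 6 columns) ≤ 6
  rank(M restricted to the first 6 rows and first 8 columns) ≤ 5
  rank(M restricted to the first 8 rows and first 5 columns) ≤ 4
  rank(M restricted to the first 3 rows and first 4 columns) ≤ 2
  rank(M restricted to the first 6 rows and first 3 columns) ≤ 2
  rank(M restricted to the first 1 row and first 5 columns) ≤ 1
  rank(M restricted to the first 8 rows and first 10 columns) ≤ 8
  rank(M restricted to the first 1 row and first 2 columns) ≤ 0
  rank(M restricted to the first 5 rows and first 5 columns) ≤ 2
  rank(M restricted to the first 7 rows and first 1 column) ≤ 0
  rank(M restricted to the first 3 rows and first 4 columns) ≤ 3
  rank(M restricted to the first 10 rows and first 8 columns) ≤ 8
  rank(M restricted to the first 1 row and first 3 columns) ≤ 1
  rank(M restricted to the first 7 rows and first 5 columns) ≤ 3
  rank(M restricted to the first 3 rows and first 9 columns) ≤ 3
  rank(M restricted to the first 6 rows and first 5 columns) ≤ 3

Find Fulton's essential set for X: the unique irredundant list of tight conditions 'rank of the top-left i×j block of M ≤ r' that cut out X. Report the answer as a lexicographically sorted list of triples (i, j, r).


Computing R[i][j] = min implied NW-rank bound (n=10, 28 conditions):

  0 0 1 1 1 1 1 1 1 1
  0 1 2 2 2 2 2 2 2 2
  0 1 2 2 2 2 2 2 3 3
  0 1 2 2 2 3 3 3 4 4
  0 1 2 2 2 3 4 4 5 5
  0 1 2 3 3 4 5 5 6 6
  0 1 2 3 3 4 5 6 7 7
  1 2 3 4 4 5 6 7 8 8
  1 2 3 4 5 6 7 8 9 9
  1 2 3 4 5 6 7 8 9 10

second differences of R give the permutation w = (3, 2, 9, 6, 7, 4, 8, 1, 5, 10).

ℓ(w)=18; the 5 essential cells (i,j,r):

[(1, 2, 0), (3, 8, 2), (5, 5, 2), (7, 1, 0), (7, 5, 3)]


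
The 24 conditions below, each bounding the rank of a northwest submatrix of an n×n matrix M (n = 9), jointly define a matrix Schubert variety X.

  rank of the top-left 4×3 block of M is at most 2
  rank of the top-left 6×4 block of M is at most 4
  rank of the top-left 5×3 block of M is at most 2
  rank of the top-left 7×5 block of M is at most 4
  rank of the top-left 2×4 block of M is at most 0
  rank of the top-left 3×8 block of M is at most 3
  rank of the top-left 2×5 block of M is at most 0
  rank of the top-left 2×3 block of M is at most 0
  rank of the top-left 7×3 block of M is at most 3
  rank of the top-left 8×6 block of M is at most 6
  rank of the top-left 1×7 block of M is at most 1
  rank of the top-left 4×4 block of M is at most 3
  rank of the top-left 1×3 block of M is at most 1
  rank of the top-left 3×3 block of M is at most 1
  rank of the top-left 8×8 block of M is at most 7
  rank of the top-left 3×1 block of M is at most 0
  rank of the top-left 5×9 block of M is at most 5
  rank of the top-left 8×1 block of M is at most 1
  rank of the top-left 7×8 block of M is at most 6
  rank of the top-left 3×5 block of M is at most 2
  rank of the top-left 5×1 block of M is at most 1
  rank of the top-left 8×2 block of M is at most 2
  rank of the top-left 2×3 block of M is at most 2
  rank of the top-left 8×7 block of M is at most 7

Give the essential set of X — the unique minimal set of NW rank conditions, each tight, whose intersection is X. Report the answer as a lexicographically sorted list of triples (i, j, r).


The tightest implied rank at each (i,j), from the 24 conditions:

  R[1]: 0 0 0 0 0 1 1 1 1
  R[2]: 0 0 0 0 0 1 2 2 2
  R[3]: 0 1 1 1 1 2 3 3 3
  R[4]: 1 2 2 2 2 3 4 4 4
  R[5]: 1 2 2 3 3 4 5 5 5
  R[6]: 1 2 3 4 4 5 6 6 6
  R[7]: 1 2 3 4 4 5 6 6 7
  R[8]: 1 2 3 4 5 6 7 7 8
  R[9]: 1 2 3 4 5 6 7 8 9

hence w(1..9) = (6, 7, 2, 1, 4, 3, 9, 5, 8).

|D(w)|=14, |Ess(w)|=5:

[(2, 5, 0), (3, 1, 0), (5, 3, 2), (7, 5, 4), (7, 8, 6)]


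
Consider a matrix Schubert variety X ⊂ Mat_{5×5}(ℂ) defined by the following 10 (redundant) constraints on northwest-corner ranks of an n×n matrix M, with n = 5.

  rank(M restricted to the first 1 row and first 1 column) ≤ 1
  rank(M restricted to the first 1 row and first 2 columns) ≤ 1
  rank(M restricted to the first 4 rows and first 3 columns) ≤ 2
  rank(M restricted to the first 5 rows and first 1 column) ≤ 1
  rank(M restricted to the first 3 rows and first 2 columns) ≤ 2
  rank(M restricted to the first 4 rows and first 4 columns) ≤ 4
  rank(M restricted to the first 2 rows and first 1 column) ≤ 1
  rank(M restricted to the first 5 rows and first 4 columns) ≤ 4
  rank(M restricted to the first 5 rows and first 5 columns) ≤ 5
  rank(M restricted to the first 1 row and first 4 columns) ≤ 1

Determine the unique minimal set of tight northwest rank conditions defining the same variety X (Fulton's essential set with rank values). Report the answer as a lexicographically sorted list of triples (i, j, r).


Rank table r_w(5×5) implied by the 10 constraints:

  R[1]: 1 1 1 1 1
  R[2]: 1 2 2 2 2
  R[3]: 1 2 2 3 3
  R[4]: 1 2 2 3 4
  R[5]: 1 2 3 4 5

second differences of R give the permutation w = (1, 2, 4, 5, 3).

ℓ(w)=2; the 1 essential cell (i,j,r):

[(4, 3, 2)]


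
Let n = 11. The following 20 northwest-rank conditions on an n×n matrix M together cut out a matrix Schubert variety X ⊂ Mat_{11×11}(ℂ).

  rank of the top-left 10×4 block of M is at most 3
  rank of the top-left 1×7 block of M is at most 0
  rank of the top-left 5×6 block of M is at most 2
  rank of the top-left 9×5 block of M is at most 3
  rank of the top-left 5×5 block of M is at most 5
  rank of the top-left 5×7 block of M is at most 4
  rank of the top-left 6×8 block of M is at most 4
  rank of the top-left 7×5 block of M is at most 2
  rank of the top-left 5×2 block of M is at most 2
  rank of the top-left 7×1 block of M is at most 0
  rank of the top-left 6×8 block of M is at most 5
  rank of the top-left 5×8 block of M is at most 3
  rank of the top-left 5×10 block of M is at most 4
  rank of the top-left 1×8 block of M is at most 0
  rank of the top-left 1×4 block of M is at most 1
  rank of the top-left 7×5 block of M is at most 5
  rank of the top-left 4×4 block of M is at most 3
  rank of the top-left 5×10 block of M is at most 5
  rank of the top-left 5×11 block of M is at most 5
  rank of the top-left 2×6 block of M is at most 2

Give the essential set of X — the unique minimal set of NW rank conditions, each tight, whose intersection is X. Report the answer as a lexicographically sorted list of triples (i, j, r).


Computing R[i][j] = min implied NW-rank bound (n=11, 20 conditions):

  row 1: 0 | 0 | 0 | 0 | 0 | 0 | 0 | 0 | 1 | 1 | 1
  row 2: 0 | 1 | 1 | 1 | 1 | 1 | 1 | 1 | 2 | 2 | 2
  row 3: 0 | 1 | 2 | 2 | 2 | 2 | 2 | 2 | 3 | 3 | 3
  row 4: 0 | 1 | 2 | 2 | 2 | 2 | 3 | 3 | 4 | 4 | 4
  row 5: 0 | 1 | 2 | 2 | 2 | 2 | 3 | 3 | 4 | 4 | 5
  row 6: 0 | 1 | 2 | 2 | 2 | 3 | 4 | 4 | 5 | 5 | 6
  row 7: 0 | 1 | 2 | 2 | 2 | 3 | 4 | 5 | 6 | 6 | 7
  row 8: 1 | 2 | 3 | 3 | 3 | 4 | 5 | 6 | 7 | 7 | 8
  row 9: 1 | 2 | 3 | 3 | 3 | 4 | 5 | 6 | 7 | 8 | 9
  row 10: 1 | 2 | 3 | 3 | 4 | 5 | 6 | 7 | 8 | 9 | 10
  row 11: 1 | 2 | 3 | 4 | 5 | 6 | 7 | 8 | 9 | 10 | 11

second differences of R give the permutation w = (9, 2, 3, 7, 11, 6, 8, 1, 10, 5, 4).

Rothe diagram D(w) (29 cells), 8 SE-corners (essential conditions):

[(1, 8, 0), (5, 6, 2), (5, 8, 3), (5, 10, 4), (7, 1, 0), (7, 5, 2), (9, 5, 3), (10, 4, 3)]


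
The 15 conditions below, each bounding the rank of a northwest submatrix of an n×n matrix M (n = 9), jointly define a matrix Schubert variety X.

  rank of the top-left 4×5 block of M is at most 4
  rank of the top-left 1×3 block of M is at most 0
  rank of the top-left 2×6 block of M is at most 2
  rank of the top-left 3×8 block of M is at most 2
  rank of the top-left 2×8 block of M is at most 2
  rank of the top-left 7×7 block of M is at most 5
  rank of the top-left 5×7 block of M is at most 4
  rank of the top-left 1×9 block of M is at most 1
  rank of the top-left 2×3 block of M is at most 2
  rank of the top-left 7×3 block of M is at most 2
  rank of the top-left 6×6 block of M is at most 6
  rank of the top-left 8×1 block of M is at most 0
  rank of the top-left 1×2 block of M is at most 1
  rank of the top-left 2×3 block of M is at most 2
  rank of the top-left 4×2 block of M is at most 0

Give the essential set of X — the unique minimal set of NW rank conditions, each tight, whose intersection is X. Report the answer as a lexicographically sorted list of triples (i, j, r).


Recovering R(i,j) via the rank-extension bound from the 15 conditions:

  row 1: 0 0 0 1 1 1 1 1 1
  row 2: 0 0 1 2 2 2 2 2 2
  row 3: 0 0 1 2 2 2 2 2 3
  row 4: 0 0 1 2 3 3 3 3 4
  row 5: 0 1 2 3 4 4 4 4 5
  row 6: 0 1 2 3 4 5 5 5 6
  row 7: 0 1 2 3 4 5 5 6 7
  row 8: 0 1 2 3 4 5 6 7 8
  row 9: 1 2 3 4 5 6 7 8 9

hence w(1..9) = (4, 3, 9, 5, 2, 6, 8, 7, 1).

Rothe diagram D(w) (18 cells), 5 SE-corners (essential conditions):

[(1, 3, 0), (3, 8, 2), (4, 2, 0), (7, 7, 5), (8, 1, 0)]


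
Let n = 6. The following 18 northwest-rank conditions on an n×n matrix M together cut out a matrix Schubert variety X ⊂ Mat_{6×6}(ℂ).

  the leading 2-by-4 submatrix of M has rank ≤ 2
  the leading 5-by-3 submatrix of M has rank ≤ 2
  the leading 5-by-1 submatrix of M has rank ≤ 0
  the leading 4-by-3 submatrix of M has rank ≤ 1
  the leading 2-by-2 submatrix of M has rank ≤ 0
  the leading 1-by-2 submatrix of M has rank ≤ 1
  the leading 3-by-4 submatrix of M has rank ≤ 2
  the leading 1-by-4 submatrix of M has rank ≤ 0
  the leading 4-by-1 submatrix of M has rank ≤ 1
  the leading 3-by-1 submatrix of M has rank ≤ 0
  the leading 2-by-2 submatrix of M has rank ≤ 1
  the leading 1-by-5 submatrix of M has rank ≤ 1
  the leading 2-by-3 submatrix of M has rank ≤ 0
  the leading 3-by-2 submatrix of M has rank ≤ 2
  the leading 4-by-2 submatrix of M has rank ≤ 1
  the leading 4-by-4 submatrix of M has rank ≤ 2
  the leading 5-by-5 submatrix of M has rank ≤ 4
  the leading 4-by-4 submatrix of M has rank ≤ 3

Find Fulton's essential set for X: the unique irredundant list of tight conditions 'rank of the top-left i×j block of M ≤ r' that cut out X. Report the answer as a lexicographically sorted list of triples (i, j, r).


Propagating the 18 rank bounds to every northwest block:

  R[1]: 0, 0, 0, 0, 1, 1
  R[2]: 0, 0, 0, 1, 2, 2
  R[3]: 0, 1, 1, 2, 3, 3
  R[4]: 0, 1, 1, 2, 3, 4
  R[5]: 0, 1, 2, 3, 4, 5
  R[6]: 1, 2, 3, 4, 5, 6

the unique w with this rank table is (5, 4, 2, 6, 3, 1).

|D(w)|=11, |Ess(w)|=4:

[(1, 4, 0), (2, 3, 0), (4, 3, 1), (5, 1, 0)]


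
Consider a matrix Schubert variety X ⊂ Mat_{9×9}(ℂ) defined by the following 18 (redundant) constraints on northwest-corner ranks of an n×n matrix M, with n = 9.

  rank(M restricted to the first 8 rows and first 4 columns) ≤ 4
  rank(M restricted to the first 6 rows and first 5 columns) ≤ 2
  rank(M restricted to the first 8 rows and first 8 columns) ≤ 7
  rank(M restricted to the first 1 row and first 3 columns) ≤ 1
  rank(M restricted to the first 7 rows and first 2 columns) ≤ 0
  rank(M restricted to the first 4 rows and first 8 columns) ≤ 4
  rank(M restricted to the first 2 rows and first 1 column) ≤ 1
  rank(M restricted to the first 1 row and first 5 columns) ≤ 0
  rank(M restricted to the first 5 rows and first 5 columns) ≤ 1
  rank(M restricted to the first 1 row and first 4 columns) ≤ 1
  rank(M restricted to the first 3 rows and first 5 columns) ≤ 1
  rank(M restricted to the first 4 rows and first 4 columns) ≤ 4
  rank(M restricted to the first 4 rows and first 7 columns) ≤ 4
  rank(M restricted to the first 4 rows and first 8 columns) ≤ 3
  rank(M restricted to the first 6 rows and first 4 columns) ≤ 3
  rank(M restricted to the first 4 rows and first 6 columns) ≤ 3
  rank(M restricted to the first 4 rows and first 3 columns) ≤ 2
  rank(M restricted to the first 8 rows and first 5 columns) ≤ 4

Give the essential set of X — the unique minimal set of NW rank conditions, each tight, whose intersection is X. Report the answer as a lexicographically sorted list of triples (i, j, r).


Reconstructing r_w from the 18 given conditions:

  i=1: 0 0 0 0 0 1 1 1 1
  i=2: 0 0 1 1 1 2 2 2 2
  i=3: 0 0 1 1 1 2 3 3 3
  i=4: 0 0 1 1 1 2 3 3 4
  i=5: 0 0 1 1 1 2 3 4 5
  i=6: 0 0 1 2 2 3 4 5 6
  i=7: 0 0 1 2 3 4 5 6 7
  i=8: 1 1 2 3 4 5 6 7 8
  i=9: 1 2 3 4 5 6 7 8 9

hence w(1..9) = (6, 3, 7, 9, 8, 4, 5, 1, 2).

|D(w)|=24, |Ess(w)|=4:

[(1, 5, 0), (4, 8, 3), (5, 5, 1), (7, 2, 0)]


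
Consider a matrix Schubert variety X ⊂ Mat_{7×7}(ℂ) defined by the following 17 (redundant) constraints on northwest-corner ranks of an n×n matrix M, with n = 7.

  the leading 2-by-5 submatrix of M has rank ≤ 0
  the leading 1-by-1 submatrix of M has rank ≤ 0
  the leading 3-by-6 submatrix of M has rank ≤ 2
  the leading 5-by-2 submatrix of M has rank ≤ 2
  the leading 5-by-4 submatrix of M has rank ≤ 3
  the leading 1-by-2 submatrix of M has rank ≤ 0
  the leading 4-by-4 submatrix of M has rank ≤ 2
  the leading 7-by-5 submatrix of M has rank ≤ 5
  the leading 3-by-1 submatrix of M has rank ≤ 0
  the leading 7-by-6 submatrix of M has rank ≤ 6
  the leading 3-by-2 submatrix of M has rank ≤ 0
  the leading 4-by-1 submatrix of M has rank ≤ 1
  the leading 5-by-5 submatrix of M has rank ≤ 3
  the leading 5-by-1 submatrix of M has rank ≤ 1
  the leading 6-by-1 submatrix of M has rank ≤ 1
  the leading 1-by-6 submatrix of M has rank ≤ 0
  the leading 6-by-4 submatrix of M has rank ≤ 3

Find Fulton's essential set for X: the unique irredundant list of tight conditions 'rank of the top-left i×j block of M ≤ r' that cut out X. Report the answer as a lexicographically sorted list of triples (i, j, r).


Rank table r_w(7×7) implied by the 17 constraints:

  row 1: 0 | 0 | 0 | 0 | 0 | 0 | 1
  row 2: 0 | 0 | 0 | 0 | 0 | 1 | 2
  row 3: 0 | 0 | 1 | 1 | 1 | 2 | 3
  row 4: 1 | 1 | 2 | 2 | 2 | 3 | 4
  row 5: 1 | 2 | 3 | 3 | 3 | 4 | 5
  row 6: 1 | 2 | 3 | 3 | 4 | 5 | 6
  row 7: 1 | 2 | 3 | 4 | 5 | 6 | 7

hence w(1..7) = (7, 6, 3, 1, 2, 5, 4).

Rothe diagram D(w) (14 cells), 4 SE-corners (essential conditions):

[(1, 6, 0), (2, 5, 0), (3, 2, 0), (6, 4, 3)]


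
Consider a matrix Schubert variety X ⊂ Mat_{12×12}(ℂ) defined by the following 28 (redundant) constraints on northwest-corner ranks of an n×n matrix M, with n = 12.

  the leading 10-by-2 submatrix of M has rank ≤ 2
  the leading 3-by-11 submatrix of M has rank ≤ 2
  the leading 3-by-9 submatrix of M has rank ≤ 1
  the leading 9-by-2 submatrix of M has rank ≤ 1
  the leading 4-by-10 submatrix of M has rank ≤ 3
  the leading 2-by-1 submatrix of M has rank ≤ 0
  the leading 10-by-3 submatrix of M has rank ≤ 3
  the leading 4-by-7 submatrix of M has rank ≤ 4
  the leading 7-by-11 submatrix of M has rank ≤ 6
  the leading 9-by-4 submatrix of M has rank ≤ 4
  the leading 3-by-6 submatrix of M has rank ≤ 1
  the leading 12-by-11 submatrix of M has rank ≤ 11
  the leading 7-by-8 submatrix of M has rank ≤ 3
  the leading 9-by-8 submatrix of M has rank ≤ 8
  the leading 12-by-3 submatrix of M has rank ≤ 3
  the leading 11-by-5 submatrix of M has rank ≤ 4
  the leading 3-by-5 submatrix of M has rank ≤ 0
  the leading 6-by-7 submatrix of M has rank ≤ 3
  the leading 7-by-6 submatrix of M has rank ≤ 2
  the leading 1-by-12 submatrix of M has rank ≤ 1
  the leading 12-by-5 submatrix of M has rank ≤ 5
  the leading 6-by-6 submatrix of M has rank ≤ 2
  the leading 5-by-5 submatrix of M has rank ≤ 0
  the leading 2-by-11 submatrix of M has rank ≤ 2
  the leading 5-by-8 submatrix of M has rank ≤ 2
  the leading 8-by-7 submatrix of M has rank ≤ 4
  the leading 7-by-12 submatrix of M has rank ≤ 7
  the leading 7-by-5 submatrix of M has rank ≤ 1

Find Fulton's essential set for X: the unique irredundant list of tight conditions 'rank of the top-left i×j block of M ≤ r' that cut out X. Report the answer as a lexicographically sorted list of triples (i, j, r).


Propagating the 28 rank bounds to every northwest block:

  R[1]: 0 0 0 0 0 1 1 1 1 1 1 1
  R[2]: 0 0 0 0 0 1 1 1 1 2 2 2
  R[3]: 0 0 0 0 0 1 1 1 1 2 2 3
  R[4]: 0 0 0 0 0 1 2 2 2 3 3 4
  R[5]: 0 0 0 0 0 1 2 2 3 4 4 5
  R[6]: 1 1 1 1 1 2 3 3 4 5 5 6
  R[7]: 1 1 1 1 1 2 3 3 4 5 6 7
  R[8]: 1 1 2 2 2 3 4 4 5 6 7 8
  R[9]: 1 1 2 3 3 4 5 5 6 7 8 9
  R[10]: 1 2 3 4 4 5 6 6 7 8 9 10
  R[11]: 1 2 3 4 4 5 6 7 8 9 10 11
  R[12]: 1 2 3 4 5 6 7 8 9 10 11 12

reading off 1-entries of Δ²R: w = (6, 10, 12, 7, 9, 1, 11, 3, 4, 2, 8, 5).

Rothe diagram D(w) (41 cells), 8 SE-corners (essential conditions):

[(3, 9, 1), (3, 11, 2), (5, 5, 0), (5, 8, 2), (7, 5, 1), (7, 8, 3), (9, 2, 1), (11, 5, 4)]


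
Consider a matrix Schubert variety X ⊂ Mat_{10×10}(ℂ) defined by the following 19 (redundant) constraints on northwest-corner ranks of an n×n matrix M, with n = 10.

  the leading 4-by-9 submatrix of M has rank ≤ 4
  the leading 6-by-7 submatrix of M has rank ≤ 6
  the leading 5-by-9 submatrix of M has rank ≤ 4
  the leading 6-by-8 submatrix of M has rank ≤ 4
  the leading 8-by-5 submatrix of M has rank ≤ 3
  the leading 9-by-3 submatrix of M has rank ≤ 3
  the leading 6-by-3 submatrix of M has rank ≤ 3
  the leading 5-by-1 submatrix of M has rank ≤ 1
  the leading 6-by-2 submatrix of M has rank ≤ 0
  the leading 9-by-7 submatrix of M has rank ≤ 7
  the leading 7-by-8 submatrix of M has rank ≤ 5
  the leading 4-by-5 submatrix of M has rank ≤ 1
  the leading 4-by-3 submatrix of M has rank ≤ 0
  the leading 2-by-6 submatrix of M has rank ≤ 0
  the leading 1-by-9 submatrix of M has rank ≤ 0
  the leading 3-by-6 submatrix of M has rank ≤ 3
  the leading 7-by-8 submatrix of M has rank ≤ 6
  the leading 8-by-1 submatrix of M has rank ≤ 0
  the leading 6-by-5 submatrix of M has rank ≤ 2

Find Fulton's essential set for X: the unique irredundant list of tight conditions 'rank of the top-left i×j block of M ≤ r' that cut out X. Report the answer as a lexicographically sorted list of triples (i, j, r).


Propagating the 19 rank bounds to every northwest block:

  row 1: 0 | 0 | 0 | 0 | 0 | 0 | 0 | 0 | 0 | 1
  row 2: 0 | 0 | 0 | 0 | 0 | 0 | 1 | 1 | 1 | 2
  row 3: 0 | 0 | 0 | 1 | 1 | 1 | 2 | 2 | 2 | 3
  row 4: 0 | 0 | 0 | 1 | 1 | 2 | 3 | 3 | 3 | 4
  row 5: 0 | 0 | 1 | 2 | 2 | 3 | 4 | 4 | 4 | 5
  row 6: 0 | 0 | 1 | 2 | 2 | 3 | 4 | 4 | 5 | 6
  row 7: 0 | 1 | 2 | 3 | 3 | 4 | 5 | 5 | 6 | 7
  row 8: 0 | 1 | 2 | 3 | 3 | 4 | 5 | 6 | 7 | 8
  row 9: 1 | 2 | 3 | 4 | 4 | 5 | 6 | 7 | 8 | 9
  row 10: 1 | 2 | 3 | 4 | 5 | 6 | 7 | 8 | 9 | 10

the unique w with this rank table is (10, 7, 4, 6, 3, 9, 2, 8, 1, 5).

Rothe diagram D(w) (31 cells), 9 SE-corners (essential conditions):

[(1, 9, 0), (2, 6, 0), (4, 3, 0), (4, 5, 1), (6, 2, 0), (6, 5, 2), (6, 8, 4), (8, 1, 0), (8, 5, 3)]


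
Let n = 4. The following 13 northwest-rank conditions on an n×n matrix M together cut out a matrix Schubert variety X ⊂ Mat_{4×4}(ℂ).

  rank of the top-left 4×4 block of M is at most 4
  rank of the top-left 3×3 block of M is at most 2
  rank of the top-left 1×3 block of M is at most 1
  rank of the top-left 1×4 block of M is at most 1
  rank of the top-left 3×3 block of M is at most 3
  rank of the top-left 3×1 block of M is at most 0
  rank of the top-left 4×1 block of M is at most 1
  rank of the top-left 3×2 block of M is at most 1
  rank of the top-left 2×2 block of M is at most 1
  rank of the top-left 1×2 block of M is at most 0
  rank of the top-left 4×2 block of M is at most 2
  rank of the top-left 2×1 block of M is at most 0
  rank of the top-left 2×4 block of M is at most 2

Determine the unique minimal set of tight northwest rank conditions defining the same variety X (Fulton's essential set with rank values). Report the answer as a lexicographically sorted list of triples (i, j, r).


Computing R[i][j] = min implied NW-rank bound (n=4, 13 conditions):

  i=1: 0 0 1 1
  i=2: 0 1 2 2
  i=3: 0 1 2 3
  i=4: 1 2 3 4

giving w = (3, 2, 4, 1) via Δ²R.

Rothe diagram D(w) (4 cells), 2 SE-corners (essential conditions):

[(1, 2, 0), (3, 1, 0)]


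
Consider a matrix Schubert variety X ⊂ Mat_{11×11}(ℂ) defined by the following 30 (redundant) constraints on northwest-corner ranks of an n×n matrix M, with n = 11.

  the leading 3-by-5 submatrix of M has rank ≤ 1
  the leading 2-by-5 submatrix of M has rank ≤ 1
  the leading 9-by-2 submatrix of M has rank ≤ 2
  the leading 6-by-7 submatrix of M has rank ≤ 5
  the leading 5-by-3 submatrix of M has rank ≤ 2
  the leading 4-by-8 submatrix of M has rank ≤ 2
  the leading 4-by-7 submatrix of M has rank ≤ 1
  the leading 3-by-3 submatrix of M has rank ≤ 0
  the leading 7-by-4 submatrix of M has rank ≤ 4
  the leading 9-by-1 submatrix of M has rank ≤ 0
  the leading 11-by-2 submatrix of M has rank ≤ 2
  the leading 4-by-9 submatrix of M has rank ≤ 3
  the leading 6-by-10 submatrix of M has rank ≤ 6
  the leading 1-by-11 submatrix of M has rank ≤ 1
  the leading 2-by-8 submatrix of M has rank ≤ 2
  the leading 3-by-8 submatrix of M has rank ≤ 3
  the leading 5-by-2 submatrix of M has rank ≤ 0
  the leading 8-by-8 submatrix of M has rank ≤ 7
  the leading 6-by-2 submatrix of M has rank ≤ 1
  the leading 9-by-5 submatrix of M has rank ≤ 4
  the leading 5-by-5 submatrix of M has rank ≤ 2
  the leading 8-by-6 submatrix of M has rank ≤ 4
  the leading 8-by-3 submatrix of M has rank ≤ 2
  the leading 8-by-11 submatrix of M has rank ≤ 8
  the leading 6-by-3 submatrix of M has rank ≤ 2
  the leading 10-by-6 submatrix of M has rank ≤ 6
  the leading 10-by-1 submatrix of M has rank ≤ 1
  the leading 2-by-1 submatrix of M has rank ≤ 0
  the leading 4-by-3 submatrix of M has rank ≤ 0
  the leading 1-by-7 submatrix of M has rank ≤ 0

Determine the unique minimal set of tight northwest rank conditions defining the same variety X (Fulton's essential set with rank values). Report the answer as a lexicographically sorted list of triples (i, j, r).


Propagating the 30 rank bounds to every northwest block:

  i=1: 0  0  0  0  0  0  0  1  1  1  1
  i=2: 0  0  0  1  1  1  1  2  2  2  2
  i=3: 0  0  0  1  1  1  1  2  3  3  3
  i=4: 0  0  0  1  1  1  1  2  3  4  4
  i=5: 0  0  1  2  2  2  2  3  4  5  5
  i=6: 0  1  2  3  3  3  3  4  5  6  6
  i=7: 0  1  2  3  4  4  4  5  6  7  7
  i=8: 0  1  2  3  4  4  5  6  7  8  8
  i=9: 0  1  2  3  4  5  6  7  8  9  9
  i=10: 1  2  3  4  5  6  7  8  9  10  10
  i=11: 1  2  3  4  5  6  7  8  9  10  11

second differences of R give the permutation w = (8, 4, 9, 10, 3, 2, 5, 7, 6, 1, 11).

6 SE-corners of the 29-cell Rothe diagram give Ess(w):

[(1, 7, 0), (4, 3, 0), (4, 7, 1), (5, 2, 0), (8, 6, 4), (9, 1, 0)]


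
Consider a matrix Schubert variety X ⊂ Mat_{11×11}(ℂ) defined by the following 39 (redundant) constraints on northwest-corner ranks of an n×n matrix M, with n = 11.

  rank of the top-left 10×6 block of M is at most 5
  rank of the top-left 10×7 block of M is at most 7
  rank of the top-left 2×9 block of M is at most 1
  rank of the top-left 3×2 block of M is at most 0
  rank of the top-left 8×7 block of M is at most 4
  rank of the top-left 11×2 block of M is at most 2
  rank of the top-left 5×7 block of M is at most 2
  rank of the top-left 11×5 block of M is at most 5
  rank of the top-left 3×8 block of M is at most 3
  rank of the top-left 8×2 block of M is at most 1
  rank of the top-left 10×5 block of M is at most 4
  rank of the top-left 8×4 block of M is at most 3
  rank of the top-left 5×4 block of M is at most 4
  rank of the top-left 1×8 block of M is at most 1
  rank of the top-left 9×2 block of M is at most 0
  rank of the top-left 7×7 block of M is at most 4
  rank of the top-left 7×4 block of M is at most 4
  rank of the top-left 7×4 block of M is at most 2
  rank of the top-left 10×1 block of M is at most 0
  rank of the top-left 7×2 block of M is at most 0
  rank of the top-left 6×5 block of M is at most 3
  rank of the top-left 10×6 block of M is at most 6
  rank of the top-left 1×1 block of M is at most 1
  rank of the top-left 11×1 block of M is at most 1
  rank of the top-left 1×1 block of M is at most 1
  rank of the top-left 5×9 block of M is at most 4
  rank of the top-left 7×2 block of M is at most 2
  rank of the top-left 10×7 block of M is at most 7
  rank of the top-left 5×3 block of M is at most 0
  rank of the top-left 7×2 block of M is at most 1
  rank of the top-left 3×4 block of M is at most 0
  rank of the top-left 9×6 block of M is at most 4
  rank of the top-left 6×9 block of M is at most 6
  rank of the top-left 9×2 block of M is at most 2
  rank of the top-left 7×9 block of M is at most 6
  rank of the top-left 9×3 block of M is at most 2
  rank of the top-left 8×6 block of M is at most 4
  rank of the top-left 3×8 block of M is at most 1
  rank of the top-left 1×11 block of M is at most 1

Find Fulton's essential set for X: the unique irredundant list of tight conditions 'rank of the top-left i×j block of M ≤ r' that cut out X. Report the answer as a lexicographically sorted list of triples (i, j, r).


The tightest implied rank at each (i,j), from the 39 conditions:

  i=1: 0 0 0 0 1 1 1 1 1 1 1
  i=2: 0 0 0 0 1 1 1 1 1 2 2
  i=3: 0 0 0 0 1 1 1 1 2 3 3
  i=4: 0 0 0 1 2 2 2 2 3 4 4
  i=5: 0 0 0 1 2 2 2 3 4 5 5
  i=6: 0 0 1 2 3 3 3 4 5 6 6
  i=7: 0 0 1 2 3 4 4 5 6 7 7
  i=8: 0 0 1 2 3 4 4 5 6 7 8
  i=9: 0 0 1 2 3 4 5 6 7 8 9
  i=10: 0 1 2 3 4 5 6 7 8 9 10
  i=11: 1 2 3 4 5 6 7 8 9 10 11

so w = (5, 10, 9, 4, 8, 3, 6, 11, 7, 2, 1).

|D(w)|=37, |Ess(w)|=8:

[(2, 9, 1), (3, 4, 0), (3, 8, 1), (5, 3, 0), (5, 7, 2), (8, 7, 4), (9, 2, 0), (10, 1, 0)]


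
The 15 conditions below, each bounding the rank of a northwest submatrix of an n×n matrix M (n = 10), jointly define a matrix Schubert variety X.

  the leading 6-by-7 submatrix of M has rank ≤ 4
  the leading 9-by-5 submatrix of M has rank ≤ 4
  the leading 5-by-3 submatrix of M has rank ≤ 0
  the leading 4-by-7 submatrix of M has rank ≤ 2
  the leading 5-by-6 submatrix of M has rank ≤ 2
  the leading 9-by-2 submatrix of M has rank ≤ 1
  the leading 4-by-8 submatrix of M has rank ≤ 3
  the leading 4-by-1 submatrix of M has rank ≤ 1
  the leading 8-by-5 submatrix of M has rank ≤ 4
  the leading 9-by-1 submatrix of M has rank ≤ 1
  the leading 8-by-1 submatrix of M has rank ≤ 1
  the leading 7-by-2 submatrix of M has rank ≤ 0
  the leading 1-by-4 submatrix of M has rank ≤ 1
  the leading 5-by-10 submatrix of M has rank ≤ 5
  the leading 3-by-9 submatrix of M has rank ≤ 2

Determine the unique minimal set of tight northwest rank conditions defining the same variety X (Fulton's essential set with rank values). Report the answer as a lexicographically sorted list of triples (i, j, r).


Propagating the 15 rank bounds to every northwest block:

  i=1: 0 | 0 | 0 | 1 | 1 | 1 | 1 | 1 | 1 | 1
  i=2: 0 | 0 | 0 | 1 | 2 | 2 | 2 | 2 | 2 | 2
  i=3: 0 | 0 | 0 | 1 | 2 | 2 | 2 | 2 | 2 | 3
  i=4: 0 | 0 | 0 | 1 | 2 | 2 | 2 | 3 | 3 | 4
  i=5: 0 | 0 | 0 | 1 | 2 | 2 | 3 | 4 | 4 | 5
  i=6: 0 | 0 | 1 | 2 | 3 | 3 | 4 | 5 | 5 | 6
  i=7: 0 | 0 | 1 | 2 | 3 | 4 | 5 | 6 | 6 | 7
  i=8: 1 | 1 | 2 | 3 | 4 | 5 | 6 | 7 | 7 | 8
  i=9: 1 | 1 | 2 | 3 | 4 | 5 | 6 | 7 | 8 | 9
  i=10: 1 | 2 | 3 | 4 | 5 | 6 | 7 | 8 | 9 | 10

reading off 1-entries of Δ²R: w = (4, 5, 10, 8, 7, 3, 6, 1, 9, 2).

ℓ(w)=27; the 6 essential cells (i,j,r):

[(3, 9, 2), (4, 7, 2), (5, 3, 0), (5, 6, 2), (7, 2, 0), (9, 2, 1)]


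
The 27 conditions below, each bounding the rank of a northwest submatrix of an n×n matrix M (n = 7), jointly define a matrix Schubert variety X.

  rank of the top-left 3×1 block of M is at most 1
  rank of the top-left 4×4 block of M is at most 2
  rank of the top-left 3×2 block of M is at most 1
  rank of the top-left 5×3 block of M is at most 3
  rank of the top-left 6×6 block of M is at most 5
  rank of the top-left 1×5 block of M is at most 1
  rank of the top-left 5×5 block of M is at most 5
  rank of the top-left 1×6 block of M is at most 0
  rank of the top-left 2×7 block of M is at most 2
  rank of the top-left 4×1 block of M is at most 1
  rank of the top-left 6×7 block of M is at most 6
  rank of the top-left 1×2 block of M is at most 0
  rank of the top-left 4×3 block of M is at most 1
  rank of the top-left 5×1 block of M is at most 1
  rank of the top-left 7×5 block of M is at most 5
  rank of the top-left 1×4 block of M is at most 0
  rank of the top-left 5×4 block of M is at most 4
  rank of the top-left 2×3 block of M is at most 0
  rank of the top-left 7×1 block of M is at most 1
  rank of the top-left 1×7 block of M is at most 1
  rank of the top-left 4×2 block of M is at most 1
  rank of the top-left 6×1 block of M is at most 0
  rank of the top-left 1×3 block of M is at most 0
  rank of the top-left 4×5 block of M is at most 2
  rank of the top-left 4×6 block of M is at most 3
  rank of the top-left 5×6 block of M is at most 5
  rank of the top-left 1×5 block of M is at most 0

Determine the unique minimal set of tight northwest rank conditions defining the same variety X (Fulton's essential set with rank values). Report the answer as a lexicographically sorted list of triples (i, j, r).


Reconstructing r_w from the 27 given conditions:

  R[1]: 0, 0, 0, 0, 0, 0, 1
  R[2]: 0, 0, 0, 1, 1, 1, 2
  R[3]: 0, 1, 1, 2, 2, 2, 3
  R[4]: 0, 1, 1, 2, 2, 3, 4
  R[5]: 0, 1, 2, 3, 3, 4, 5
  R[6]: 0, 1, 2, 3, 4, 5, 6
  R[7]: 1, 2, 3, 4, 5, 6, 7

the unique w with this rank table is (7, 4, 2, 6, 3, 5, 1).

ℓ(w)=15; the 5 essential cells (i,j,r):

[(1, 6, 0), (2, 3, 0), (4, 3, 1), (4, 5, 2), (6, 1, 0)]


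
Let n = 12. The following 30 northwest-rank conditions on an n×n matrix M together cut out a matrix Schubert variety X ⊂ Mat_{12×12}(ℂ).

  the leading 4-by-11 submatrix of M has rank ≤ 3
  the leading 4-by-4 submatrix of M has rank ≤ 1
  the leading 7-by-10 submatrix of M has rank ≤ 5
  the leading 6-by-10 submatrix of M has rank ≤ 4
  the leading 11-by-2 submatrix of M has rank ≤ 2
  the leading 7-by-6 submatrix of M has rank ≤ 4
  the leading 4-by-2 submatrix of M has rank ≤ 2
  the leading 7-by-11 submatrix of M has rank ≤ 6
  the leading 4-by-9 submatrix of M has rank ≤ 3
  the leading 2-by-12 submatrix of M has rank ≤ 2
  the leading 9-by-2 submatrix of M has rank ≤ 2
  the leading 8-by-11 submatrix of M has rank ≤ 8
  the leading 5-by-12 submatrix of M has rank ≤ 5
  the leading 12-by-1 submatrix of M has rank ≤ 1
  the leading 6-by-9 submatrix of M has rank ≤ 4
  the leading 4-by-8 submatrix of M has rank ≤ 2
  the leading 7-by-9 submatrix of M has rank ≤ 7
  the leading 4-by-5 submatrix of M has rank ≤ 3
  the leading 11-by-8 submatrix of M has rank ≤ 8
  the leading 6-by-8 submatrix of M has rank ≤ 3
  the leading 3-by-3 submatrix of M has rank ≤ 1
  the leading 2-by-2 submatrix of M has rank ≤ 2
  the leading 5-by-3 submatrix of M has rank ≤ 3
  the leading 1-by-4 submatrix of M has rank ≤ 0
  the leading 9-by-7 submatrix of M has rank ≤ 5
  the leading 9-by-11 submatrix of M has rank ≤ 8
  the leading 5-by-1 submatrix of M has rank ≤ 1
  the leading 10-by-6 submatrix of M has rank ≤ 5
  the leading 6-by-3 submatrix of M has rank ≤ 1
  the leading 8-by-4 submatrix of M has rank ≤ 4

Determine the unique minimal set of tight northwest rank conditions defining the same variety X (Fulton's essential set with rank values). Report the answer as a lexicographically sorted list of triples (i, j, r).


Propagating the 30 rank bounds to every northwest block:

  i=1: 0  0  0  0  1  1  1  1  1  1  1  1
  i=2: 1  1  1  1  2  2  2  2  2  2  2  2
  i=3: 1  1  1  1  2  2  2  2  3  3  3  3
  i=4: 1  1  1  1  2  2  2  2  3  3  3  4
  i=5: 1  1  1  2  3  3  3  3  4  4  4  5
  i=6: 1  1  1  2  3  3  3  3  4  4  5  6
  i=7: 1  2  2  3  4  4  4  4  5  5  6  7
  i=8: 1  2  3  4  5  5  5  5  6  6  7  8
  i=9: 1  2  3  4  5  5  5  6  7  7  8  9
  i=10: 1  2  3  4  5  5  6  7  8  8  9  10
  i=11: 1  2  3  4  5  6  7  8  9  9  10  11
  i=12: 1  2  3  4  5  6  7  8  9  10  11  12

hence w(1..12) = (5, 1, 9, 12, 4, 11, 2, 3, 8, 7, 6, 10).

9 SE-corners of the 29-cell Rothe diagram give Ess(w):

[(1, 4, 0), (4, 4, 1), (4, 8, 2), (4, 11, 3), (6, 3, 1), (6, 8, 3), (6, 10, 4), (9, 7, 5), (10, 6, 5)]


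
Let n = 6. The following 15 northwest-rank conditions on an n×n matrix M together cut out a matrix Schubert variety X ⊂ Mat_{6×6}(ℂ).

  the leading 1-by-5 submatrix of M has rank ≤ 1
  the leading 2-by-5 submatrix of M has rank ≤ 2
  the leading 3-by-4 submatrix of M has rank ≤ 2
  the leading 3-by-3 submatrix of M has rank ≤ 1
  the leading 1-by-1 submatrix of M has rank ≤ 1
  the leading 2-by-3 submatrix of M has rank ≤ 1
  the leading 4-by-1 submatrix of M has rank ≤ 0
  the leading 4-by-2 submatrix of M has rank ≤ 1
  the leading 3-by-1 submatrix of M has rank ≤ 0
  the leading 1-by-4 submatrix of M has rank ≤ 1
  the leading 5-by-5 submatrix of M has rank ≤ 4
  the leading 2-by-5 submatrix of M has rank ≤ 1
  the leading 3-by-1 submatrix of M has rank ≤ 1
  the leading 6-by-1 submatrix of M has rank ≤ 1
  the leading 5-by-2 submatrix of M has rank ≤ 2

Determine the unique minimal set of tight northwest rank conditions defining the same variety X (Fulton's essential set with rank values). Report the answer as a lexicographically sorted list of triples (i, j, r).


Recovering R(i,j) via the rank-extension bound from the 15 conditions:

  i=1: 0 1 1 1 1 1
  i=2: 0 1 1 1 1 2
  i=3: 0 1 1 2 2 3
  i=4: 0 1 2 3 3 4
  i=5: 1 2 3 4 4 5
  i=6: 1 2 3 4 5 6

reading off 1-entries of Δ²R: w = (2, 6, 4, 3, 1, 5).

Rothe diagram D(w) (8 cells), 3 SE-corners (essential conditions):

[(2, 5, 1), (3, 3, 1), (4, 1, 0)]


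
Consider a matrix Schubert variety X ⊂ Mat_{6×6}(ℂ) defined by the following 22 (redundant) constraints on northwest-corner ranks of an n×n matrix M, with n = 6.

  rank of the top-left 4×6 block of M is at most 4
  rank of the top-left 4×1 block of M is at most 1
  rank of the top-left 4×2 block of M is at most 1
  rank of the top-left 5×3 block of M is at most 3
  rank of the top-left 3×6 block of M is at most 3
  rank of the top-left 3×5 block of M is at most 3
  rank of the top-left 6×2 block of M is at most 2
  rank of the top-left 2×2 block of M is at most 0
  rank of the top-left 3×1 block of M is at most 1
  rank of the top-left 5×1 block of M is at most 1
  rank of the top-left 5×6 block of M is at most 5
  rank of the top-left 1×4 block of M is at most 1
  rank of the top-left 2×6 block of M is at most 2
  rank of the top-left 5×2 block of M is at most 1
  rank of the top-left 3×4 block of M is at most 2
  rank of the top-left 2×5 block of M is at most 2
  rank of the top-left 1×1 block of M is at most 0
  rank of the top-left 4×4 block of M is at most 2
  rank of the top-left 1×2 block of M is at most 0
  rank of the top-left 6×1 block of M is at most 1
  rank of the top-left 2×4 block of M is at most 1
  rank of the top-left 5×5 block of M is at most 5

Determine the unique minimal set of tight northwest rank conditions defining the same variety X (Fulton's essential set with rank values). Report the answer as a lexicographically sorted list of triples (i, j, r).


Propagating the 22 rank bounds to every northwest block:

  R[1]: 0 0 1 1 1 1
  R[2]: 0 0 1 1 2 2
  R[3]: 1 1 2 2 3 3
  R[4]: 1 1 2 2 3 4
  R[5]: 1 1 2 3 4 5
  R[6]: 1 2 3 4 5 6

reading off 1-entries of Δ²R: w = (3, 5, 1, 6, 4, 2).

D(w) has 8 cells with 4 SE-corners; essential set:

[(2, 2, 0), (2, 4, 1), (4, 4, 2), (5, 2, 1)]


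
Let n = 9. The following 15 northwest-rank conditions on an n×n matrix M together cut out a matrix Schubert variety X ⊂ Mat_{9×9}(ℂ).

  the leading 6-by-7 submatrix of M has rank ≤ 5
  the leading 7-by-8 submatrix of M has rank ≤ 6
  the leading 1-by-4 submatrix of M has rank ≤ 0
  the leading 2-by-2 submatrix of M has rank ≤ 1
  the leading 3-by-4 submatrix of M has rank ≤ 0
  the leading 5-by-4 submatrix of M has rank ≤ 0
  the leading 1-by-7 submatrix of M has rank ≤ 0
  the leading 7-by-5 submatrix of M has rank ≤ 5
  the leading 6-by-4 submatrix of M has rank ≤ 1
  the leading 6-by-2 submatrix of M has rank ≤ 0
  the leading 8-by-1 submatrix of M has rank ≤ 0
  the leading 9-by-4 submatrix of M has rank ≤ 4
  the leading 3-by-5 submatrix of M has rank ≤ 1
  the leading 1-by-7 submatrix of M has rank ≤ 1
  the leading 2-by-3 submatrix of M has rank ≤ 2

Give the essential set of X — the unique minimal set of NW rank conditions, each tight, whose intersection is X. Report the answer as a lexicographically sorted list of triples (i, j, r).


Reconstructing r_w from the 15 given conditions:

  i=1: 0 0 0 0 0 0 0 1 1
  i=2: 0 0 0 0 1 1 1 2 2
  i=3: 0 0 0 0 1 2 2 3 3
  i=4: 0 0 0 0 1 2 3 4 4
  i=5: 0 0 0 0 1 2 3 4 5
  i=6: 0 0 1 1 2 3 4 5 6
  i=7: 0 1 2 2 3 4 5 6 7
  i=8: 0 1 2 3 4 5 6 7 8
  i=9: 1 2 3 4 5 6 7 8 9

hence w(1..9) = (8, 5, 6, 7, 9, 3, 2, 4, 1).

|D(w)|=27, |Ess(w)|=4:

[(1, 7, 0), (5, 4, 0), (6, 2, 0), (8, 1, 0)]
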